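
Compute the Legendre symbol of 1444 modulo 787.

1

Reduce the numerator: 1444 ≡ 657 (mod 787), so (1444/787) = (657/787).
657 ≡ 1 (mod 4), so quadratic reciprocity gives (657/787) = (787/657). Reduce: 787 ≡ 130 (mod 657). Now have (130/657).
Factor out 2: 130 = 2·65. Since 657 ≡ 1 (mod 8), (2/657) = +1. Now have (65/657).
65 ≡ 1 (mod 4), so quadratic reciprocity gives (65/657) = (657/65). Reduce: 657 ≡ 7 (mod 65). Now have (7/65).
65 ≡ 1 (mod 4), so quadratic reciprocity gives (7/65) = (65/7). Reduce: 65 ≡ 2 (mod 7). Now have (2/7).
Factor out 2: 2 = 2. Since 7 ≡ 7 (mod 8), (2/7) = +1. Now have (1/7).
(1/7) = 1. Collecting the sign factors: 1.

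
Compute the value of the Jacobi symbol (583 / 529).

(583 / 529)
  = (54 / 529)    [583 ≡ 54 mod 529]
  = (27 / 529)    [529 ≡ 1 mod 8 ⇒ (2 / 529) = +1]
  = (529 / 27)    [QR: 529 ≡ 1 mod 4, sign kept]
  = (16 / 27)    [529 ≡ 16 mod 27]
  = (1 / 27)    [27 ≡ 3 mod 8 ⇒ (2 / 27)^4 = +1]
  = 1    [(1 / 27) = 1]

1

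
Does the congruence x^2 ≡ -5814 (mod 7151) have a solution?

Reduce the numerator: -5814 ≡ 1337 (mod 7151), so (-5814/7151) = (1337/7151).
1337 ≡ 1 (mod 4), so quadratic reciprocity gives (1337/7151) = (7151/1337). Reduce: 7151 ≡ 466 (mod 1337). Now have (466/1337).
Factor out 2: 466 = 2·233. Since 1337 ≡ 1 (mod 8), (2/1337) = +1. Now have (233/1337).
233 ≡ 1 (mod 4), so quadratic reciprocity gives (233/1337) = (1337/233). Reduce: 1337 ≡ 172 (mod 233). Now have (172/233).
Factor out 2: 172 = 2^2·43. Since 233 ≡ 1 (mod 8), (2/233) = +1, and (2/233)^2 = +1. Now have (43/233).
233 ≡ 1 (mod 4), so quadratic reciprocity gives (43/233) = (233/43). Reduce: 233 ≡ 18 (mod 43). Now have (18/43).
Factor out 2: 18 = 2·9. Since 43 ≡ 3 (mod 8), (2/43) = -1. Now have -(9/43).
9 ≡ 1 (mod 4), so quadratic reciprocity gives (9/43) = (43/9). Reduce: 43 ≡ 7 (mod 9). Now have -(7/9).
9 ≡ 1 (mod 4), so quadratic reciprocity gives (7/9) = (9/7). Reduce: 9 ≡ 2 (mod 7). Now have -(2/7).
Factor out 2: 2 = 2. Since 7 ≡ 7 (mod 8), (2/7) = +1. Now have -(1/7).
(1/7) = 1. Collecting the sign factors: -1.
(-5814/7151) = -1, and 7151 is prime, so -5814 is not a quadratic residue mod 7151.

no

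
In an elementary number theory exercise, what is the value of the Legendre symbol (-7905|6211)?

-1

Reduce the numerator: -7905 ≡ 4517 (mod 6211), so (-7905|6211) = (4517|6211).
4517 ≡ 1 (mod 4), so quadratic reciprocity gives (4517|6211) = (6211|4517). Reduce: 6211 ≡ 1694 (mod 4517). Now have (1694|4517).
Factor out 2: 1694 = 2·847. Since 4517 ≡ 5 (mod 8), (2|4517) = -1. Now have -(847|4517).
4517 ≡ 1 (mod 4), so quadratic reciprocity gives (847|4517) = (4517|847). Reduce: 4517 ≡ 282 (mod 847). Now have -(282|847).
Factor out 2: 282 = 2·141. Since 847 ≡ 7 (mod 8), (2|847) = +1. Now have -(141|847).
141 ≡ 1 (mod 4), so quadratic reciprocity gives (141|847) = (847|141). Reduce: 847 ≡ 1 (mod 141). Now have -(1|141).
(1|141) = 1. Collecting the sign factors: -1.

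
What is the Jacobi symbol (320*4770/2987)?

1

By multiplicativity, (320·4770/2987) = (320/2987)·(4770/2987).
First factor (320/2987):
Factor out 2: 320 = 2^6·5. Since 2987 ≡ 3 (mod 8), (2/2987) = -1, and (2/2987)^6 = +1. Now have (5/2987).
5 ≡ 1 (mod 4), so quadratic reciprocity gives (5/2987) = (2987/5). Reduce: 2987 ≡ 2 (mod 5). Now have (2/5).
Factor out 2: 2 = 2. Since 5 ≡ 5 (mod 8), (2/5) = -1. Now have -(1/5).
(1/5) = 1. Collecting the sign factors: -1.
Second factor (4770/2987):
Reduce the numerator: 4770 ≡ 1783 (mod 2987), so (4770/2987) = (1783/2987).
Both 1783 ≡ 3 and 2987 ≡ 3 (mod 4), so reciprocity gives (1783/2987) = -(2987/1783). Reduce: 2987 ≡ 1204 (mod 1783). Now have -(1204/1783).
Factor out 2: 1204 = 2^2·301. Since 1783 ≡ 7 (mod 8), (2/1783) = +1, and (2/1783)^2 = +1. Now have -(301/1783).
301 ≡ 1 (mod 4), so quadratic reciprocity gives (301/1783) = (1783/301). Reduce: 1783 ≡ 278 (mod 301). Now have -(278/301).
Factor out 2: 278 = 2·139. Since 301 ≡ 5 (mod 8), (2/301) = -1. Now have (139/301).
301 ≡ 1 (mod 4), so quadratic reciprocity gives (139/301) = (301/139). Reduce: 301 ≡ 23 (mod 139). Now have (23/139).
Both 23 ≡ 3 and 139 ≡ 3 (mod 4), so reciprocity gives (23/139) = -(139/23). Reduce: 139 ≡ 1 (mod 23). Now have -(1/23).
(1/23) = 1. Collecting the sign factors: -1.
Product: (-1)·(-1) = 1.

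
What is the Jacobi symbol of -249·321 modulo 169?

By multiplicativity, (-249·321 / 169) = (-249 / 169)·(321 / 169).
First factor (-249 / 169):
Pull out -1: (-249 / 169) = (-1 / 169)·(249 / 169). Since 169 ≡ 1 (mod 4), (-1 / 169) = +1. Now have (249 / 169).
Reduce the numerator: 249 ≡ 80 (mod 169), so (249 / 169) = (80 / 169).
Factor out 2: 80 = 2^4·5. Since 169 ≡ 1 (mod 8), (2 / 169) = +1, and (2 / 169)^4 = +1. Now have (5 / 169).
5 ≡ 1 (mod 4), so quadratic reciprocity gives (5 / 169) = (169 / 5). Reduce: 169 ≡ 4 (mod 5). Now have (4 / 5).
Factor out 2: 4 = 2^2. Since 5 ≡ 5 (mod 8), (2 / 5) = -1, and (2 / 5)^2 = +1. Now have (1 / 5).
(1 / 5) = 1. Collecting the sign factors: 1.
Second factor (321 / 169):
Reduce the numerator: 321 ≡ 152 (mod 169), so (321 / 169) = (152 / 169).
Factor out 2: 152 = 2^3·19. Since 169 ≡ 1 (mod 8), (2 / 169) = +1, and (2 / 169)^3 = +1. Now have (19 / 169).
169 ≡ 1 (mod 4), so quadratic reciprocity gives (19 / 169) = (169 / 19). Reduce: 169 ≡ 17 (mod 19). Now have (17 / 19).
17 ≡ 1 (mod 4), so quadratic reciprocity gives (17 / 19) = (19 / 17). Reduce: 19 ≡ 2 (mod 17). Now have (2 / 17).
Factor out 2: 2 = 2. Since 17 ≡ 1 (mod 8), (2 / 17) = +1. Now have (1 / 17).
(1 / 17) = 1. Collecting the sign factors: 1.
Product: (1)·(1) = 1.

1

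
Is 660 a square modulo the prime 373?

yes

(660|373)
  = (287|373)    [660 ≡ 287 mod 373]
  = (373|287)    [QR: 373 ≡ 1 mod 4, sign kept]
  = (86|287)    [373 ≡ 86 mod 287]
  = (43|287)    [287 ≡ 7 mod 8 ⇒ (2|287) = +1]
  = -(287|43)    [QR: both ≡ 3 mod 4, sign flips]
  = -(29|43)    [287 ≡ 29 mod 43]
  = -(43|29)    [QR: 29 ≡ 1 mod 4, sign kept]
  = -(14|29)    [43 ≡ 14 mod 29]
  = (7|29)    [29 ≡ 5 mod 8 ⇒ (2|29) = -1]
  = (29|7)    [QR: 29 ≡ 1 mod 4, sign kept]
  = (1|7)    [29 ≡ 1 mod 7]
  = 1    [(1|7) = 1]
The Legendre symbol is 1, so x^2 ≡ 660 (mod 373) has solution.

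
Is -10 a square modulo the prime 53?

Reduce the numerator: -10 ≡ 43 (mod 53), so (-10|53) = (43|53).
53 ≡ 1 (mod 4), so quadratic reciprocity gives (43|53) = (53|43). Reduce: 53 ≡ 10 (mod 43). Now have (10|43).
Factor out 2: 10 = 2·5. Since 43 ≡ 3 (mod 8), (2|43) = -1. Now have -(5|43).
5 ≡ 1 (mod 4), so quadratic reciprocity gives (5|43) = (43|5). Reduce: 43 ≡ 3 (mod 5). Now have -(3|5).
5 ≡ 1 (mod 4), so quadratic reciprocity gives (3|5) = (5|3). Reduce: 5 ≡ 2 (mod 3). Now have -(2|3).
Factor out 2: 2 = 2. Since 3 ≡ 3 (mod 8), (2|3) = -1. Now have (1|3).
(1|3) = 1. Collecting the sign factors: 1.
(-10|53) = 1, and 53 is prime, so -10 is a quadratic residue mod 53.

yes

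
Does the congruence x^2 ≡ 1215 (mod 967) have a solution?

yes

(1215/967)
  = (248/967)    [1215 ≡ 248 mod 967]
  = (31/967)    [967 ≡ 7 mod 8 ⇒ (2/967)^3 = +1]
  = -(967/31)    [QR: both ≡ 3 mod 4, sign flips]
  = -(6/31)    [967 ≡ 6 mod 31]
  = -(3/31)    [31 ≡ 7 mod 8 ⇒ (2/31) = +1]
  = (31/3)    [QR: both ≡ 3 mod 4, sign flips]
  = (1/3)    [31 ≡ 1 mod 3]
  = 1    [(1/3) = 1]
(1215/967) = 1, and 967 is prime, so 1215 is a quadratic residue mod 967.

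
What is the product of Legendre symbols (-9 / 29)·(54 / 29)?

1

By multiplicativity, (-9·54 / 29) = (-9 / 29)·(54 / 29).
First factor (-9 / 29):
Reduce the numerator: -9 ≡ 20 (mod 29), so (-9 / 29) = (20 / 29).
Factor out 2: 20 = 2^2·5. Since 29 ≡ 5 (mod 8), (2 / 29) = -1, and (2 / 29)^2 = +1. Now have (5 / 29).
5 ≡ 1 (mod 4), so quadratic reciprocity gives (5 / 29) = (29 / 5). Reduce: 29 ≡ 4 (mod 5). Now have (4 / 5).
Factor out 2: 4 = 2^2. Since 5 ≡ 5 (mod 8), (2 / 5) = -1, and (2 / 5)^2 = +1. Now have (1 / 5).
(1 / 5) = 1. Collecting the sign factors: 1.
Second factor (54 / 29):
Reduce the numerator: 54 ≡ 25 (mod 29), so (54 / 29) = (25 / 29).
25 ≡ 1 (mod 4), so quadratic reciprocity gives (25 / 29) = (29 / 25). Reduce: 29 ≡ 4 (mod 25). Now have (4 / 25).
Factor out 2: 4 = 2^2. Since 25 ≡ 1 (mod 8), (2 / 25) = +1, and (2 / 25)^2 = +1. Now have (1 / 25).
(1 / 25) = 1. Collecting the sign factors: 1.
Product: (1)·(1) = 1.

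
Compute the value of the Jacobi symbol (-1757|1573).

-1

Reduce the numerator: -1757 ≡ 1389 (mod 1573), so (-1757|1573) = (1389|1573).
1389 ≡ 1 (mod 4), so quadratic reciprocity gives (1389|1573) = (1573|1389). Reduce: 1573 ≡ 184 (mod 1389). Now have (184|1389).
Factor out 2: 184 = 2^3·23. Since 1389 ≡ 5 (mod 8), (2|1389) = -1, and (2|1389)^3 = -1. Now have -(23|1389).
1389 ≡ 1 (mod 4), so quadratic reciprocity gives (23|1389) = (1389|23). Reduce: 1389 ≡ 9 (mod 23). Now have -(9|23).
9 ≡ 1 (mod 4), so quadratic reciprocity gives (9|23) = (23|9). Reduce: 23 ≡ 5 (mod 9). Now have -(5|9).
5 ≡ 1 (mod 4), so quadratic reciprocity gives (5|9) = (9|5). Reduce: 9 ≡ 4 (mod 5). Now have -(4|5).
Factor out 2: 4 = 2^2. Since 5 ≡ 5 (mod 8), (2|5) = -1, and (2|5)^2 = +1. Now have -(1|5).
(1|5) = 1. Collecting the sign factors: -1.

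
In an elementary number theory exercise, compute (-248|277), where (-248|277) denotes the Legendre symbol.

1

(-248|277)
  = (29|277)    [-248 ≡ 29 mod 277]
  = (277|29)    [QR: 29 ≡ 1 mod 4, sign kept]
  = (16|29)    [277 ≡ 16 mod 29]
  = (1|29)    [29 ≡ 5 mod 8 ⇒ (2|29)^4 = +1]
  = 1    [(1|29) = 1]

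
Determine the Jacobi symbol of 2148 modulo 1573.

1

Reduce the numerator: 2148 ≡ 575 (mod 1573), so (2148/1573) = (575/1573).
1573 ≡ 1 (mod 4), so quadratic reciprocity gives (575/1573) = (1573/575). Reduce: 1573 ≡ 423 (mod 575). Now have (423/575).
Both 423 ≡ 3 and 575 ≡ 3 (mod 4), so reciprocity gives (423/575) = -(575/423). Reduce: 575 ≡ 152 (mod 423). Now have -(152/423).
Factor out 2: 152 = 2^3·19. Since 423 ≡ 7 (mod 8), (2/423) = +1, and (2/423)^3 = +1. Now have -(19/423).
Both 19 ≡ 3 and 423 ≡ 3 (mod 4), so reciprocity gives (19/423) = -(423/19). Reduce: 423 ≡ 5 (mod 19). Now have (5/19).
5 ≡ 1 (mod 4), so quadratic reciprocity gives (5/19) = (19/5). Reduce: 19 ≡ 4 (mod 5). Now have (4/5).
Factor out 2: 4 = 2^2. Since 5 ≡ 5 (mod 8), (2/5) = -1, and (2/5)^2 = +1. Now have (1/5).
(1/5) = 1. Collecting the sign factors: 1.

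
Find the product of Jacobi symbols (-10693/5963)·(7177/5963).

-1

By multiplicativity, (-10693·7177/5963) = (-10693/5963)·(7177/5963).
First factor (-10693/5963):
(-10693/5963)
  = (1233/5963)    [-10693 ≡ 1233 mod 5963]
  = (5963/1233)    [QR: 1233 ≡ 1 mod 4, sign kept]
  = (1031/1233)    [5963 ≡ 1031 mod 1233]
  = (1233/1031)    [QR: 1233 ≡ 1 mod 4, sign kept]
  = (202/1031)    [1233 ≡ 202 mod 1031]
  = (101/1031)    [1031 ≡ 7 mod 8 ⇒ (2/1031) = +1]
  = (1031/101)    [QR: 101 ≡ 1 mod 4, sign kept]
  = (21/101)    [1031 ≡ 21 mod 101]
  = (101/21)    [QR: 21 ≡ 1 mod 4, sign kept]
  = (17/21)    [101 ≡ 17 mod 21]
  = (21/17)    [QR: 17 ≡ 1 mod 4, sign kept]
  = (4/17)    [21 ≡ 4 mod 17]
  = (1/17)    [17 ≡ 1 mod 8 ⇒ (2/17)^2 = +1]
  = 1    [(1/17) = 1]
Second factor (7177/5963):
(7177/5963)
  = (1214/5963)    [7177 ≡ 1214 mod 5963]
  = -(607/5963)    [5963 ≡ 3 mod 8 ⇒ (2/5963) = -1]
  = (5963/607)    [QR: both ≡ 3 mod 4, sign flips]
  = (500/607)    [5963 ≡ 500 mod 607]
  = (125/607)    [607 ≡ 7 mod 8 ⇒ (2/607)^2 = +1]
  = (607/125)    [QR: 125 ≡ 1 mod 4, sign kept]
  = (107/125)    [607 ≡ 107 mod 125]
  = (125/107)    [QR: 125 ≡ 1 mod 4, sign kept]
  = (18/107)    [125 ≡ 18 mod 107]
  = -(9/107)    [107 ≡ 3 mod 8 ⇒ (2/107) = -1]
  = -(107/9)    [QR: 9 ≡ 1 mod 4, sign kept]
  = -(8/9)    [107 ≡ 8 mod 9]
  = -(1/9)    [9 ≡ 1 mod 8 ⇒ (2/9)^3 = +1]
  = -1    [(1/9) = 1]
Product: (1)·(-1) = -1.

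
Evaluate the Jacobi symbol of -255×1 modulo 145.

0

By multiplicativity, (-255·1/145) = (-255/145)·(1/145).
First factor (-255/145):
(-255/145)
  = (35/145)    [-255 ≡ 35 mod 145]
  = (145/35)    [QR: 145 ≡ 1 mod 4, sign kept]
  = (5/35)    [145 ≡ 5 mod 35]
  = (35/5)    [QR: 5 ≡ 1 mod 4, sign kept]
  = (0/5)    [35 ≡ 0 mod 5]
  = 0    [numerator 0, gcd > 1]
Second factor (1/145):
(1/145)
  = 1    [(1/145) = 1]
Product: (0)·(1) = 0.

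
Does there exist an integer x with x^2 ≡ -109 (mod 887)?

(-109|887)
  = -(109|887)    [887 ≡ 3 mod 4 ⇒ (-1|887) = -1]
  = -(887|109)    [QR: 109 ≡ 1 mod 4, sign kept]
  = -(15|109)    [887 ≡ 15 mod 109]
  = -(109|15)    [QR: 109 ≡ 1 mod 4, sign kept]
  = -(4|15)    [109 ≡ 4 mod 15]
  = -(1|15)    [15 ≡ 7 mod 8 ⇒ (2|15)^2 = +1]
  = -1    [(1|15) = 1]
The Legendre symbol is -1, so x^2 ≡ -109 (mod 887) has no solution.

no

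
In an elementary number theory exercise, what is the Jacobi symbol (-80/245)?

Reduce the numerator: -80 ≡ 165 (mod 245), so (-80/245) = (165/245).
165 ≡ 1 (mod 4), so quadratic reciprocity gives (165/245) = (245/165). Reduce: 245 ≡ 80 (mod 165). Now have (80/165).
Factor out 2: 80 = 2^4·5. Since 165 ≡ 5 (mod 8), (2/165) = -1, and (2/165)^4 = +1. Now have (5/165).
5 ≡ 1 (mod 4), so quadratic reciprocity gives (5/165) = (165/5). Reduce: 165 ≡ 0 (mod 5). Now have (0/5).
The numerator is now 0 with denominator 5 > 1: the symbol is 0.

0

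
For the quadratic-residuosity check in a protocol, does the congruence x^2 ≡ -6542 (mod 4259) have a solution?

Pull out -1: (-6542/4259) = (-1/4259)·(6542/4259). Since 4259 ≡ 3 (mod 4), (-1/4259) = -1. Now have -(6542/4259).
Reduce the numerator: 6542 ≡ 2283 (mod 4259), so (6542/4259) = (2283/4259).
Both 2283 ≡ 3 and 4259 ≡ 3 (mod 4), so reciprocity gives (2283/4259) = -(4259/2283). Reduce: 4259 ≡ 1976 (mod 2283). Now have (1976/2283).
Factor out 2: 1976 = 2^3·247. Since 2283 ≡ 3 (mod 8), (2/2283) = -1, and (2/2283)^3 = -1. Now have -(247/2283).
Both 247 ≡ 3 and 2283 ≡ 3 (mod 4), so reciprocity gives (247/2283) = -(2283/247). Reduce: 2283 ≡ 60 (mod 247). Now have (60/247).
Factor out 2: 60 = 2^2·15. Since 247 ≡ 7 (mod 8), (2/247) = +1, and (2/247)^2 = +1. Now have (15/247).
Both 15 ≡ 3 and 247 ≡ 3 (mod 4), so reciprocity gives (15/247) = -(247/15). Reduce: 247 ≡ 7 (mod 15). Now have -(7/15).
Both 7 ≡ 3 and 15 ≡ 3 (mod 4), so reciprocity gives (7/15) = -(15/7). Reduce: 15 ≡ 1 (mod 7). Now have (1/7).
(1/7) = 1. Collecting the sign factors: 1.
(-6542/4259) = 1, and 4259 is prime, so -6542 is a quadratic residue mod 4259.

yes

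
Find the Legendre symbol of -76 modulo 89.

Pull out -1: (-76 / 89) = (-1 / 89)·(76 / 89). Since 89 ≡ 1 (mod 4), (-1 / 89) = +1. Now have (76 / 89).
Factor out 2: 76 = 2^2·19. Since 89 ≡ 1 (mod 8), (2 / 89) = +1, and (2 / 89)^2 = +1. Now have (19 / 89).
89 ≡ 1 (mod 4), so quadratic reciprocity gives (19 / 89) = (89 / 19). Reduce: 89 ≡ 13 (mod 19). Now have (13 / 19).
13 ≡ 1 (mod 4), so quadratic reciprocity gives (13 / 19) = (19 / 13). Reduce: 19 ≡ 6 (mod 13). Now have (6 / 13).
Factor out 2: 6 = 2·3. Since 13 ≡ 5 (mod 8), (2 / 13) = -1. Now have -(3 / 13).
13 ≡ 1 (mod 4), so quadratic reciprocity gives (3 / 13) = (13 / 3). Reduce: 13 ≡ 1 (mod 3). Now have -(1 / 3).
(1 / 3) = 1. Collecting the sign factors: -1.

-1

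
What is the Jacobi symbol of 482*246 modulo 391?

1

By multiplicativity, (482·246/391) = (482/391)·(246/391).
First factor (482/391):
Reduce the numerator: 482 ≡ 91 (mod 391), so (482/391) = (91/391).
Both 91 ≡ 3 and 391 ≡ 3 (mod 4), so reciprocity gives (91/391) = -(391/91). Reduce: 391 ≡ 27 (mod 91). Now have -(27/91).
Both 27 ≡ 3 and 91 ≡ 3 (mod 4), so reciprocity gives (27/91) = -(91/27). Reduce: 91 ≡ 10 (mod 27). Now have (10/27).
Factor out 2: 10 = 2·5. Since 27 ≡ 3 (mod 8), (2/27) = -1. Now have -(5/27).
5 ≡ 1 (mod 4), so quadratic reciprocity gives (5/27) = (27/5). Reduce: 27 ≡ 2 (mod 5). Now have -(2/5).
Factor out 2: 2 = 2. Since 5 ≡ 5 (mod 8), (2/5) = -1. Now have (1/5).
(1/5) = 1. Collecting the sign factors: 1.
Second factor (246/391):
Factor out 2: 246 = 2·123. Since 391 ≡ 7 (mod 8), (2/391) = +1. Now have (123/391).
Both 123 ≡ 3 and 391 ≡ 3 (mod 4), so reciprocity gives (123/391) = -(391/123). Reduce: 391 ≡ 22 (mod 123). Now have -(22/123).
Factor out 2: 22 = 2·11. Since 123 ≡ 3 (mod 8), (2/123) = -1. Now have (11/123).
Both 11 ≡ 3 and 123 ≡ 3 (mod 4), so reciprocity gives (11/123) = -(123/11). Reduce: 123 ≡ 2 (mod 11). Now have -(2/11).
Factor out 2: 2 = 2. Since 11 ≡ 3 (mod 8), (2/11) = -1. Now have (1/11).
(1/11) = 1. Collecting the sign factors: 1.
Product: (1)·(1) = 1.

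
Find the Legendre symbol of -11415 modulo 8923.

Reduce the numerator: -11415 ≡ 6431 (mod 8923), so (-11415/8923) = (6431/8923).
Both 6431 ≡ 3 and 8923 ≡ 3 (mod 4), so reciprocity gives (6431/8923) = -(8923/6431). Reduce: 8923 ≡ 2492 (mod 6431). Now have -(2492/6431).
Factor out 2: 2492 = 2^2·623. Since 6431 ≡ 7 (mod 8), (2/6431) = +1, and (2/6431)^2 = +1. Now have -(623/6431).
Both 623 ≡ 3 and 6431 ≡ 3 (mod 4), so reciprocity gives (623/6431) = -(6431/623). Reduce: 6431 ≡ 201 (mod 623). Now have (201/623).
201 ≡ 1 (mod 4), so quadratic reciprocity gives (201/623) = (623/201). Reduce: 623 ≡ 20 (mod 201). Now have (20/201).
Factor out 2: 20 = 2^2·5. Since 201 ≡ 1 (mod 8), (2/201) = +1, and (2/201)^2 = +1. Now have (5/201).
5 ≡ 1 (mod 4), so quadratic reciprocity gives (5/201) = (201/5). Reduce: 201 ≡ 1 (mod 5). Now have (1/5).
(1/5) = 1. Collecting the sign factors: 1.

1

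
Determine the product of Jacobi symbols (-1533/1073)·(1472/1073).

-1

By multiplicativity, (-1533·1472/1073) = (-1533/1073)·(1472/1073).
First factor (-1533/1073):
(-1533/1073)
  = (613/1073)    [-1533 ≡ 613 mod 1073]
  = (1073/613)    [QR: 613 ≡ 1 mod 4, sign kept]
  = (460/613)    [1073 ≡ 460 mod 613]
  = (115/613)    [613 ≡ 5 mod 8 ⇒ (2/613)^2 = +1]
  = (613/115)    [QR: 613 ≡ 1 mod 4, sign kept]
  = (38/115)    [613 ≡ 38 mod 115]
  = -(19/115)    [115 ≡ 3 mod 8 ⇒ (2/115) = -1]
  = (115/19)    [QR: both ≡ 3 mod 4, sign flips]
  = (1/19)    [115 ≡ 1 mod 19]
  = 1    [(1/19) = 1]
Second factor (1472/1073):
(1472/1073)
  = (399/1073)    [1472 ≡ 399 mod 1073]
  = (1073/399)    [QR: 1073 ≡ 1 mod 4, sign kept]
  = (275/399)    [1073 ≡ 275 mod 399]
  = -(399/275)    [QR: both ≡ 3 mod 4, sign flips]
  = -(124/275)    [399 ≡ 124 mod 275]
  = -(31/275)    [275 ≡ 3 mod 8 ⇒ (2/275)^2 = +1]
  = (275/31)    [QR: both ≡ 3 mod 4, sign flips]
  = (27/31)    [275 ≡ 27 mod 31]
  = -(31/27)    [QR: both ≡ 3 mod 4, sign flips]
  = -(4/27)    [31 ≡ 4 mod 27]
  = -(1/27)    [27 ≡ 3 mod 8 ⇒ (2/27)^2 = +1]
  = -1    [(1/27) = 1]
Product: (1)·(-1) = -1.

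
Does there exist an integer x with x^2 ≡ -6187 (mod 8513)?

no

(-6187/8513)
  = (6187/8513)    [8513 ≡ 1 mod 4 ⇒ (-1/8513) = +1]
  = (8513/6187)    [QR: 8513 ≡ 1 mod 4, sign kept]
  = (2326/6187)    [8513 ≡ 2326 mod 6187]
  = -(1163/6187)    [6187 ≡ 3 mod 8 ⇒ (2/6187) = -1]
  = (6187/1163)    [QR: both ≡ 3 mod 4, sign flips]
  = (372/1163)    [6187 ≡ 372 mod 1163]
  = (93/1163)    [1163 ≡ 3 mod 8 ⇒ (2/1163)^2 = +1]
  = (1163/93)    [QR: 93 ≡ 1 mod 4, sign kept]
  = (47/93)    [1163 ≡ 47 mod 93]
  = (93/47)    [QR: 93 ≡ 1 mod 4, sign kept]
  = (46/47)    [93 ≡ 46 mod 47]
  = (23/47)    [47 ≡ 7 mod 8 ⇒ (2/47) = +1]
  = -(47/23)    [QR: both ≡ 3 mod 4, sign flips]
  = -(1/23)    [47 ≡ 1 mod 23]
  = -1    [(1/23) = 1]
(-6187/8513) = -1, and 8513 is prime, so -6187 is not a quadratic residue mod 8513.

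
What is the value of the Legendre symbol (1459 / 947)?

Reduce the numerator: 1459 ≡ 512 (mod 947), so (1459 / 947) = (512 / 947).
Factor out 2: 512 = 2^9. Since 947 ≡ 3 (mod 8), (2 / 947) = -1, and (2 / 947)^9 = -1. Now have -(1 / 947).
(1 / 947) = 1. Collecting the sign factors: -1.

-1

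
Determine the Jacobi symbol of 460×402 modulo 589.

-1

By multiplicativity, (460·402/589) = (460/589)·(402/589).
First factor (460/589):
(460/589)
  = (115/589)    [589 ≡ 5 mod 8 ⇒ (2/589)^2 = +1]
  = (589/115)    [QR: 589 ≡ 1 mod 4, sign kept]
  = (14/115)    [589 ≡ 14 mod 115]
  = -(7/115)    [115 ≡ 3 mod 8 ⇒ (2/115) = -1]
  = (115/7)    [QR: both ≡ 3 mod 4, sign flips]
  = (3/7)    [115 ≡ 3 mod 7]
  = -(7/3)    [QR: both ≡ 3 mod 4, sign flips]
  = -(1/3)    [7 ≡ 1 mod 3]
  = -1    [(1/3) = 1]
Second factor (402/589):
(402/589)
  = -(201/589)    [589 ≡ 5 mod 8 ⇒ (2/589) = -1]
  = -(589/201)    [QR: 201 ≡ 1 mod 4, sign kept]
  = -(187/201)    [589 ≡ 187 mod 201]
  = -(201/187)    [QR: 201 ≡ 1 mod 4, sign kept]
  = -(14/187)    [201 ≡ 14 mod 187]
  = (7/187)    [187 ≡ 3 mod 8 ⇒ (2/187) = -1]
  = -(187/7)    [QR: both ≡ 3 mod 4, sign flips]
  = -(5/7)    [187 ≡ 5 mod 7]
  = -(7/5)    [QR: 5 ≡ 1 mod 4, sign kept]
  = -(2/5)    [7 ≡ 2 mod 5]
  = (1/5)    [5 ≡ 5 mod 8 ⇒ (2/5) = -1]
  = 1    [(1/5) = 1]
Product: (-1)·(1) = -1.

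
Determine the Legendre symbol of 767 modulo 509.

1

Reduce the numerator: 767 ≡ 258 (mod 509), so (767/509) = (258/509).
Factor out 2: 258 = 2·129. Since 509 ≡ 5 (mod 8), (2/509) = -1. Now have -(129/509).
129 ≡ 1 (mod 4), so quadratic reciprocity gives (129/509) = (509/129). Reduce: 509 ≡ 122 (mod 129). Now have -(122/129).
Factor out 2: 122 = 2·61. Since 129 ≡ 1 (mod 8), (2/129) = +1. Now have -(61/129).
61 ≡ 1 (mod 4), so quadratic reciprocity gives (61/129) = (129/61). Reduce: 129 ≡ 7 (mod 61). Now have -(7/61).
61 ≡ 1 (mod 4), so quadratic reciprocity gives (7/61) = (61/7). Reduce: 61 ≡ 5 (mod 7). Now have -(5/7).
5 ≡ 1 (mod 4), so quadratic reciprocity gives (5/7) = (7/5). Reduce: 7 ≡ 2 (mod 5). Now have -(2/5).
Factor out 2: 2 = 2. Since 5 ≡ 5 (mod 8), (2/5) = -1. Now have (1/5).
(1/5) = 1. Collecting the sign factors: 1.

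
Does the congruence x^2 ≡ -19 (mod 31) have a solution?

(-19/31)
  = (12/31)    [-19 ≡ 12 mod 31]
  = (3/31)    [31 ≡ 7 mod 8 ⇒ (2/31)^2 = +1]
  = -(31/3)    [QR: both ≡ 3 mod 4, sign flips]
  = -(1/3)    [31 ≡ 1 mod 3]
  = -1    [(1/3) = 1]
(-19/31) = -1, and 31 is prime, so -19 is not a quadratic residue mod 31.

no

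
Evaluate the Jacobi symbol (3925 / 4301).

3925 ≡ 1 (mod 4), so quadratic reciprocity gives (3925 / 4301) = (4301 / 3925). Reduce: 4301 ≡ 376 (mod 3925). Now have (376 / 3925).
Factor out 2: 376 = 2^3·47. Since 3925 ≡ 5 (mod 8), (2 / 3925) = -1, and (2 / 3925)^3 = -1. Now have -(47 / 3925).
3925 ≡ 1 (mod 4), so quadratic reciprocity gives (47 / 3925) = (3925 / 47). Reduce: 3925 ≡ 24 (mod 47). Now have -(24 / 47).
Factor out 2: 24 = 2^3·3. Since 47 ≡ 7 (mod 8), (2 / 47) = +1, and (2 / 47)^3 = +1. Now have -(3 / 47).
Both 3 ≡ 3 and 47 ≡ 3 (mod 4), so reciprocity gives (3 / 47) = -(47 / 3). Reduce: 47 ≡ 2 (mod 3). Now have (2 / 3).
Factor out 2: 2 = 2. Since 3 ≡ 3 (mod 8), (2 / 3) = -1. Now have -(1 / 3).
(1 / 3) = 1. Collecting the sign factors: -1.

-1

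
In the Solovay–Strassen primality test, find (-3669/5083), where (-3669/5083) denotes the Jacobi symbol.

(-3669/5083)
  = -(3669/5083)    [5083 ≡ 3 mod 4 ⇒ (-1/5083) = -1]
  = -(5083/3669)    [QR: 3669 ≡ 1 mod 4, sign kept]
  = -(1414/3669)    [5083 ≡ 1414 mod 3669]
  = (707/3669)    [3669 ≡ 5 mod 8 ⇒ (2/3669) = -1]
  = (3669/707)    [QR: 3669 ≡ 1 mod 4, sign kept]
  = (134/707)    [3669 ≡ 134 mod 707]
  = -(67/707)    [707 ≡ 3 mod 8 ⇒ (2/707) = -1]
  = (707/67)    [QR: both ≡ 3 mod 4, sign flips]
  = (37/67)    [707 ≡ 37 mod 67]
  = (67/37)    [QR: 37 ≡ 1 mod 4, sign kept]
  = (30/37)    [67 ≡ 30 mod 37]
  = -(15/37)    [37 ≡ 5 mod 8 ⇒ (2/37) = -1]
  = -(37/15)    [QR: 37 ≡ 1 mod 4, sign kept]
  = -(7/15)    [37 ≡ 7 mod 15]
  = (15/7)    [QR: both ≡ 3 mod 4, sign flips]
  = (1/7)    [15 ≡ 1 mod 7]
  = 1    [(1/7) = 1]

1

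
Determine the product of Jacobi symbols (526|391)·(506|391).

By multiplicativity, (526·506|391) = (526|391)·(506|391).
First factor (526|391):
Reduce the numerator: 526 ≡ 135 (mod 391), so (526|391) = (135|391).
Both 135 ≡ 3 and 391 ≡ 3 (mod 4), so reciprocity gives (135|391) = -(391|135). Reduce: 391 ≡ 121 (mod 135). Now have -(121|135).
121 ≡ 1 (mod 4), so quadratic reciprocity gives (121|135) = (135|121). Reduce: 135 ≡ 14 (mod 121). Now have -(14|121).
Factor out 2: 14 = 2·7. Since 121 ≡ 1 (mod 8), (2|121) = +1. Now have -(7|121).
121 ≡ 1 (mod 4), so quadratic reciprocity gives (7|121) = (121|7). Reduce: 121 ≡ 2 (mod 7). Now have -(2|7).
Factor out 2: 2 = 2. Since 7 ≡ 7 (mod 8), (2|7) = +1. Now have -(1|7).
(1|7) = 1. Collecting the sign factors: -1.
Second factor (506|391):
Reduce the numerator: 506 ≡ 115 (mod 391), so (506|391) = (115|391).
Both 115 ≡ 3 and 391 ≡ 3 (mod 4), so reciprocity gives (115|391) = -(391|115). Reduce: 391 ≡ 46 (mod 115). Now have -(46|115).
Factor out 2: 46 = 2·23. Since 115 ≡ 3 (mod 8), (2|115) = -1. Now have (23|115).
Both 23 ≡ 3 and 115 ≡ 3 (mod 4), so reciprocity gives (23|115) = -(115|23). Reduce: 115 ≡ 0 (mod 23). Now have -(0|23).
The numerator is now 0 with denominator 23 > 1: the symbol is 0.
Product: (-1)·(0) = 0.

0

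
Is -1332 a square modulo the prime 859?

yes

(-1332/859)
  = (386/859)    [-1332 ≡ 386 mod 859]
  = -(193/859)    [859 ≡ 3 mod 8 ⇒ (2/859) = -1]
  = -(859/193)    [QR: 193 ≡ 1 mod 4, sign kept]
  = -(87/193)    [859 ≡ 87 mod 193]
  = -(193/87)    [QR: 193 ≡ 1 mod 4, sign kept]
  = -(19/87)    [193 ≡ 19 mod 87]
  = (87/19)    [QR: both ≡ 3 mod 4, sign flips]
  = (11/19)    [87 ≡ 11 mod 19]
  = -(19/11)    [QR: both ≡ 3 mod 4, sign flips]
  = -(8/11)    [19 ≡ 8 mod 11]
  = (1/11)    [11 ≡ 3 mod 8 ⇒ (2/11)^3 = -1]
  = 1    [(1/11) = 1]
The Legendre symbol is 1, so x^2 ≡ -1332 (mod 859) has solution.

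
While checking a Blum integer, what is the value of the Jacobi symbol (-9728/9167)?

1

(-9728/9167)
  = (8606/9167)    [-9728 ≡ 8606 mod 9167]
  = (4303/9167)    [9167 ≡ 7 mod 8 ⇒ (2/9167) = +1]
  = -(9167/4303)    [QR: both ≡ 3 mod 4, sign flips]
  = -(561/4303)    [9167 ≡ 561 mod 4303]
  = -(4303/561)    [QR: 561 ≡ 1 mod 4, sign kept]
  = -(376/561)    [4303 ≡ 376 mod 561]
  = -(47/561)    [561 ≡ 1 mod 8 ⇒ (2/561)^3 = +1]
  = -(561/47)    [QR: 561 ≡ 1 mod 4, sign kept]
  = -(44/47)    [561 ≡ 44 mod 47]
  = -(11/47)    [47 ≡ 7 mod 8 ⇒ (2/47)^2 = +1]
  = (47/11)    [QR: both ≡ 3 mod 4, sign flips]
  = (3/11)    [47 ≡ 3 mod 11]
  = -(11/3)    [QR: both ≡ 3 mod 4, sign flips]
  = -(2/3)    [11 ≡ 2 mod 3]
  = (1/3)    [3 ≡ 3 mod 8 ⇒ (2/3) = -1]
  = 1    [(1/3) = 1]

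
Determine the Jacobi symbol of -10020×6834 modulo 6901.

By multiplicativity, (-10020·6834/6901) = (-10020/6901)·(6834/6901).
First factor (-10020/6901):
(-10020/6901)
  = (3782/6901)    [-10020 ≡ 3782 mod 6901]
  = -(1891/6901)    [6901 ≡ 5 mod 8 ⇒ (2/6901) = -1]
  = -(6901/1891)    [QR: 6901 ≡ 1 mod 4, sign kept]
  = -(1228/1891)    [6901 ≡ 1228 mod 1891]
  = -(307/1891)    [1891 ≡ 3 mod 8 ⇒ (2/1891)^2 = +1]
  = (1891/307)    [QR: both ≡ 3 mod 4, sign flips]
  = (49/307)    [1891 ≡ 49 mod 307]
  = (307/49)    [QR: 49 ≡ 1 mod 4, sign kept]
  = (13/49)    [307 ≡ 13 mod 49]
  = (49/13)    [QR: 13 ≡ 1 mod 4, sign kept]
  = (10/13)    [49 ≡ 10 mod 13]
  = -(5/13)    [13 ≡ 5 mod 8 ⇒ (2/13) = -1]
  = -(13/5)    [QR: 5 ≡ 1 mod 4, sign kept]
  = -(3/5)    [13 ≡ 3 mod 5]
  = -(5/3)    [QR: 5 ≡ 1 mod 4, sign kept]
  = -(2/3)    [5 ≡ 2 mod 3]
  = (1/3)    [3 ≡ 3 mod 8 ⇒ (2/3) = -1]
  = 1    [(1/3) = 1]
Second factor (6834/6901):
(6834/6901)
  = -(3417/6901)    [6901 ≡ 5 mod 8 ⇒ (2/6901) = -1]
  = -(6901/3417)    [QR: 3417 ≡ 1 mod 4, sign kept]
  = -(67/3417)    [6901 ≡ 67 mod 3417]
  = -(3417/67)    [QR: 3417 ≡ 1 mod 4, sign kept]
  = -(0/67)    [3417 ≡ 0 mod 67]
  = 0    [numerator 0, gcd > 1]
Product: (1)·(0) = 0.

0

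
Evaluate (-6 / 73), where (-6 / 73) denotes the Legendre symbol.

1

Reduce the numerator: -6 ≡ 67 (mod 73), so (-6 / 73) = (67 / 73).
73 ≡ 1 (mod 4), so quadratic reciprocity gives (67 / 73) = (73 / 67). Reduce: 73 ≡ 6 (mod 67). Now have (6 / 67).
Factor out 2: 6 = 2·3. Since 67 ≡ 3 (mod 8), (2 / 67) = -1. Now have -(3 / 67).
Both 3 ≡ 3 and 67 ≡ 3 (mod 4), so reciprocity gives (3 / 67) = -(67 / 3). Reduce: 67 ≡ 1 (mod 3). Now have (1 / 3).
(1 / 3) = 1. Collecting the sign factors: 1.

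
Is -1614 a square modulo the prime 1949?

yes

(-1614|1949)
  = (335|1949)    [-1614 ≡ 335 mod 1949]
  = (1949|335)    [QR: 1949 ≡ 1 mod 4, sign kept]
  = (274|335)    [1949 ≡ 274 mod 335]
  = (137|335)    [335 ≡ 7 mod 8 ⇒ (2|335) = +1]
  = (335|137)    [QR: 137 ≡ 1 mod 4, sign kept]
  = (61|137)    [335 ≡ 61 mod 137]
  = (137|61)    [QR: 61 ≡ 1 mod 4, sign kept]
  = (15|61)    [137 ≡ 15 mod 61]
  = (61|15)    [QR: 61 ≡ 1 mod 4, sign kept]
  = (1|15)    [61 ≡ 1 mod 15]
  = 1    [(1|15) = 1]
(-1614|1949) = 1, and 1949 is prime, so -1614 is a quadratic residue mod 1949.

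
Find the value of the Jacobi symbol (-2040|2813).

(-2040|2813)
  = (773|2813)    [-2040 ≡ 773 mod 2813]
  = (2813|773)    [QR: 773 ≡ 1 mod 4, sign kept]
  = (494|773)    [2813 ≡ 494 mod 773]
  = -(247|773)    [773 ≡ 5 mod 8 ⇒ (2|773) = -1]
  = -(773|247)    [QR: 773 ≡ 1 mod 4, sign kept]
  = -(32|247)    [773 ≡ 32 mod 247]
  = -(1|247)    [247 ≡ 7 mod 8 ⇒ (2|247)^5 = +1]
  = -1    [(1|247) = 1]

-1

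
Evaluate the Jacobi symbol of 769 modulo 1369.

(769/1369)
  = (1369/769)    [QR: 769 ≡ 1 mod 4, sign kept]
  = (600/769)    [1369 ≡ 600 mod 769]
  = (75/769)    [769 ≡ 1 mod 8 ⇒ (2/769)^3 = +1]
  = (769/75)    [QR: 769 ≡ 1 mod 4, sign kept]
  = (19/75)    [769 ≡ 19 mod 75]
  = -(75/19)    [QR: both ≡ 3 mod 4, sign flips]
  = -(18/19)    [75 ≡ 18 mod 19]
  = (9/19)    [19 ≡ 3 mod 8 ⇒ (2/19) = -1]
  = (19/9)    [QR: 9 ≡ 1 mod 4, sign kept]
  = (1/9)    [19 ≡ 1 mod 9]
  = 1    [(1/9) = 1]

1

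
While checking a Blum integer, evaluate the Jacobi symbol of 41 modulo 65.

-1

41 ≡ 1 (mod 4), so quadratic reciprocity gives (41/65) = (65/41). Reduce: 65 ≡ 24 (mod 41). Now have (24/41).
Factor out 2: 24 = 2^3·3. Since 41 ≡ 1 (mod 8), (2/41) = +1, and (2/41)^3 = +1. Now have (3/41).
41 ≡ 1 (mod 4), so quadratic reciprocity gives (3/41) = (41/3). Reduce: 41 ≡ 2 (mod 3). Now have (2/3).
Factor out 2: 2 = 2. Since 3 ≡ 3 (mod 8), (2/3) = -1. Now have -(1/3).
(1/3) = 1. Collecting the sign factors: -1.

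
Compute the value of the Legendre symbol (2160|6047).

Factor out 2: 2160 = 2^4·135. Since 6047 ≡ 7 (mod 8), (2|6047) = +1, and (2|6047)^4 = +1. Now have (135|6047).
Both 135 ≡ 3 and 6047 ≡ 3 (mod 4), so reciprocity gives (135|6047) = -(6047|135). Reduce: 6047 ≡ 107 (mod 135). Now have -(107|135).
Both 107 ≡ 3 and 135 ≡ 3 (mod 4), so reciprocity gives (107|135) = -(135|107). Reduce: 135 ≡ 28 (mod 107). Now have (28|107).
Factor out 2: 28 = 2^2·7. Since 107 ≡ 3 (mod 8), (2|107) = -1, and (2|107)^2 = +1. Now have (7|107).
Both 7 ≡ 3 and 107 ≡ 3 (mod 4), so reciprocity gives (7|107) = -(107|7). Reduce: 107 ≡ 2 (mod 7). Now have -(2|7).
Factor out 2: 2 = 2. Since 7 ≡ 7 (mod 8), (2|7) = +1. Now have -(1|7).
(1|7) = 1. Collecting the sign factors: -1.

-1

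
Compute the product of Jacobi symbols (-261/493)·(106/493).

By multiplicativity, (-261·106/493) = (-261/493)·(106/493).
First factor (-261/493):
Reduce the numerator: -261 ≡ 232 (mod 493), so (-261/493) = (232/493).
Factor out 2: 232 = 2^3·29. Since 493 ≡ 5 (mod 8), (2/493) = -1, and (2/493)^3 = -1. Now have -(29/493).
29 ≡ 1 (mod 4), so quadratic reciprocity gives (29/493) = (493/29). Reduce: 493 ≡ 0 (mod 29). Now have -(0/29).
The numerator is now 0 with denominator 29 > 1: the symbol is 0.
Second factor (106/493):
Factor out 2: 106 = 2·53. Since 493 ≡ 5 (mod 8), (2/493) = -1. Now have -(53/493).
53 ≡ 1 (mod 4), so quadratic reciprocity gives (53/493) = (493/53). Reduce: 493 ≡ 16 (mod 53). Now have -(16/53).
Factor out 2: 16 = 2^4. Since 53 ≡ 5 (mod 8), (2/53) = -1, and (2/53)^4 = +1. Now have -(1/53).
(1/53) = 1. Collecting the sign factors: -1.
Product: (0)·(-1) = 0.

0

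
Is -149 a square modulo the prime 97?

(-149|97)
  = (45|97)    [-149 ≡ 45 mod 97]
  = (97|45)    [QR: 45 ≡ 1 mod 4, sign kept]
  = (7|45)    [97 ≡ 7 mod 45]
  = (45|7)    [QR: 45 ≡ 1 mod 4, sign kept]
  = (3|7)    [45 ≡ 3 mod 7]
  = -(7|3)    [QR: both ≡ 3 mod 4, sign flips]
  = -(1|3)    [7 ≡ 1 mod 3]
  = -1    [(1|3) = 1]
(-149|97) = -1, and 97 is prime, so -149 is not a quadratic residue mod 97.

no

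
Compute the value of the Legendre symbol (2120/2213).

1

(2120/2213)
  = -(265/2213)    [2213 ≡ 5 mod 8 ⇒ (2/2213)^3 = -1]
  = -(2213/265)    [QR: 265 ≡ 1 mod 4, sign kept]
  = -(93/265)    [2213 ≡ 93 mod 265]
  = -(265/93)    [QR: 93 ≡ 1 mod 4, sign kept]
  = -(79/93)    [265 ≡ 79 mod 93]
  = -(93/79)    [QR: 93 ≡ 1 mod 4, sign kept]
  = -(14/79)    [93 ≡ 14 mod 79]
  = -(7/79)    [79 ≡ 7 mod 8 ⇒ (2/79) = +1]
  = (79/7)    [QR: both ≡ 3 mod 4, sign flips]
  = (2/7)    [79 ≡ 2 mod 7]
  = (1/7)    [7 ≡ 7 mod 8 ⇒ (2/7) = +1]
  = 1    [(1/7) = 1]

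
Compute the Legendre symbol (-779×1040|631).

-1

By multiplicativity, (-779·1040|631) = (-779|631)·(1040|631).
First factor (-779|631):
Pull out -1: (-779|631) = (-1|631)·(779|631). Since 631 ≡ 3 (mod 4), (-1|631) = -1. Now have -(779|631).
Reduce the numerator: 779 ≡ 148 (mod 631), so (779|631) = (148|631).
Factor out 2: 148 = 2^2·37. Since 631 ≡ 7 (mod 8), (2|631) = +1, and (2|631)^2 = +1. Now have -(37|631).
37 ≡ 1 (mod 4), so quadratic reciprocity gives (37|631) = (631|37). Reduce: 631 ≡ 2 (mod 37). Now have -(2|37).
Factor out 2: 2 = 2. Since 37 ≡ 5 (mod 8), (2|37) = -1. Now have (1|37).
(1|37) = 1. Collecting the sign factors: 1.
Second factor (1040|631):
Reduce the numerator: 1040 ≡ 409 (mod 631), so (1040|631) = (409|631).
409 ≡ 1 (mod 4), so quadratic reciprocity gives (409|631) = (631|409). Reduce: 631 ≡ 222 (mod 409). Now have (222|409).
Factor out 2: 222 = 2·111. Since 409 ≡ 1 (mod 8), (2|409) = +1. Now have (111|409).
409 ≡ 1 (mod 4), so quadratic reciprocity gives (111|409) = (409|111). Reduce: 409 ≡ 76 (mod 111). Now have (76|111).
Factor out 2: 76 = 2^2·19. Since 111 ≡ 7 (mod 8), (2|111) = +1, and (2|111)^2 = +1. Now have (19|111).
Both 19 ≡ 3 and 111 ≡ 3 (mod 4), so reciprocity gives (19|111) = -(111|19). Reduce: 111 ≡ 16 (mod 19). Now have -(16|19).
Factor out 2: 16 = 2^4. Since 19 ≡ 3 (mod 8), (2|19) = -1, and (2|19)^4 = +1. Now have -(1|19).
(1|19) = 1. Collecting the sign factors: -1.
Product: (1)·(-1) = -1.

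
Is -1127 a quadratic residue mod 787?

no

Pull out -1: (-1127|787) = (-1|787)·(1127|787). Since 787 ≡ 3 (mod 4), (-1|787) = -1. Now have -(1127|787).
Reduce the numerator: 1127 ≡ 340 (mod 787), so (1127|787) = (340|787).
Factor out 2: 340 = 2^2·85. Since 787 ≡ 3 (mod 8), (2|787) = -1, and (2|787)^2 = +1. Now have -(85|787).
85 ≡ 1 (mod 4), so quadratic reciprocity gives (85|787) = (787|85). Reduce: 787 ≡ 22 (mod 85). Now have -(22|85).
Factor out 2: 22 = 2·11. Since 85 ≡ 5 (mod 8), (2|85) = -1. Now have (11|85).
85 ≡ 1 (mod 4), so quadratic reciprocity gives (11|85) = (85|11). Reduce: 85 ≡ 8 (mod 11). Now have (8|11).
Factor out 2: 8 = 2^3. Since 11 ≡ 3 (mod 8), (2|11) = -1, and (2|11)^3 = -1. Now have -(1|11).
(1|11) = 1. Collecting the sign factors: -1.
(-1127|787) = -1, and 787 is prime, so -1127 is not a quadratic residue mod 787.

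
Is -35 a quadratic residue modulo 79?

Reduce the numerator: -35 ≡ 44 (mod 79), so (-35|79) = (44|79).
Factor out 2: 44 = 2^2·11. Since 79 ≡ 7 (mod 8), (2|79) = +1, and (2|79)^2 = +1. Now have (11|79).
Both 11 ≡ 3 and 79 ≡ 3 (mod 4), so reciprocity gives (11|79) = -(79|11). Reduce: 79 ≡ 2 (mod 11). Now have -(2|11).
Factor out 2: 2 = 2. Since 11 ≡ 3 (mod 8), (2|11) = -1. Now have (1|11).
(1|11) = 1. Collecting the sign factors: 1.
(-35|79) = 1, and 79 is prime, so -35 is a quadratic residue mod 79.

yes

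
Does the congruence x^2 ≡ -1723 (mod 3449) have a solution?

(-1723/3449)
  = (1726/3449)    [-1723 ≡ 1726 mod 3449]
  = (863/3449)    [3449 ≡ 1 mod 8 ⇒ (2/3449) = +1]
  = (3449/863)    [QR: 3449 ≡ 1 mod 4, sign kept]
  = (860/863)    [3449 ≡ 860 mod 863]
  = (215/863)    [863 ≡ 7 mod 8 ⇒ (2/863)^2 = +1]
  = -(863/215)    [QR: both ≡ 3 mod 4, sign flips]
  = -(3/215)    [863 ≡ 3 mod 215]
  = (215/3)    [QR: both ≡ 3 mod 4, sign flips]
  = (2/3)    [215 ≡ 2 mod 3]
  = -(1/3)    [3 ≡ 3 mod 8 ⇒ (2/3) = -1]
  = -1    [(1/3) = 1]
The Legendre symbol is -1, so x^2 ≡ -1723 (mod 3449) has no solution.

no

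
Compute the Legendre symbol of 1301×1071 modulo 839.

By multiplicativity, (1301·1071/839) = (1301/839)·(1071/839).
First factor (1301/839):
(1301/839)
  = (462/839)    [1301 ≡ 462 mod 839]
  = (231/839)    [839 ≡ 7 mod 8 ⇒ (2/839) = +1]
  = -(839/231)    [QR: both ≡ 3 mod 4, sign flips]
  = -(146/231)    [839 ≡ 146 mod 231]
  = -(73/231)    [231 ≡ 7 mod 8 ⇒ (2/231) = +1]
  = -(231/73)    [QR: 73 ≡ 1 mod 4, sign kept]
  = -(12/73)    [231 ≡ 12 mod 73]
  = -(3/73)    [73 ≡ 1 mod 8 ⇒ (2/73)^2 = +1]
  = -(73/3)    [QR: 73 ≡ 1 mod 4, sign kept]
  = -(1/3)    [73 ≡ 1 mod 3]
  = -1    [(1/3) = 1]
Second factor (1071/839):
(1071/839)
  = (232/839)    [1071 ≡ 232 mod 839]
  = (29/839)    [839 ≡ 7 mod 8 ⇒ (2/839)^3 = +1]
  = (839/29)    [QR: 29 ≡ 1 mod 4, sign kept]
  = (27/29)    [839 ≡ 27 mod 29]
  = (29/27)    [QR: 29 ≡ 1 mod 4, sign kept]
  = (2/27)    [29 ≡ 2 mod 27]
  = -(1/27)    [27 ≡ 3 mod 8 ⇒ (2/27) = -1]
  = -1    [(1/27) = 1]
Product: (-1)·(-1) = 1.

1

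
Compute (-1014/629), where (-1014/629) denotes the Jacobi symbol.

1

(-1014/629)
  = (244/629)    [-1014 ≡ 244 mod 629]
  = (61/629)    [629 ≡ 5 mod 8 ⇒ (2/629)^2 = +1]
  = (629/61)    [QR: 61 ≡ 1 mod 4, sign kept]
  = (19/61)    [629 ≡ 19 mod 61]
  = (61/19)    [QR: 61 ≡ 1 mod 4, sign kept]
  = (4/19)    [61 ≡ 4 mod 19]
  = (1/19)    [19 ≡ 3 mod 8 ⇒ (2/19)^2 = +1]
  = 1    [(1/19) = 1]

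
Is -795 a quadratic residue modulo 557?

no

(-795/557)
  = (319/557)    [-795 ≡ 319 mod 557]
  = (557/319)    [QR: 557 ≡ 1 mod 4, sign kept]
  = (238/319)    [557 ≡ 238 mod 319]
  = (119/319)    [319 ≡ 7 mod 8 ⇒ (2/319) = +1]
  = -(319/119)    [QR: both ≡ 3 mod 4, sign flips]
  = -(81/119)    [319 ≡ 81 mod 119]
  = -(119/81)    [QR: 81 ≡ 1 mod 4, sign kept]
  = -(38/81)    [119 ≡ 38 mod 81]
  = -(19/81)    [81 ≡ 1 mod 8 ⇒ (2/81) = +1]
  = -(81/19)    [QR: 81 ≡ 1 mod 4, sign kept]
  = -(5/19)    [81 ≡ 5 mod 19]
  = -(19/5)    [QR: 5 ≡ 1 mod 4, sign kept]
  = -(4/5)    [19 ≡ 4 mod 5]
  = -(1/5)    [5 ≡ 5 mod 8 ⇒ (2/5)^2 = +1]
  = -1    [(1/5) = 1]
(-795/557) = -1, and 557 is prime, so -795 is not a quadratic residue mod 557.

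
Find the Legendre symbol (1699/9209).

1

(1699/9209)
  = (9209/1699)    [QR: 9209 ≡ 1 mod 4, sign kept]
  = (714/1699)    [9209 ≡ 714 mod 1699]
  = -(357/1699)    [1699 ≡ 3 mod 8 ⇒ (2/1699) = -1]
  = -(1699/357)    [QR: 357 ≡ 1 mod 4, sign kept]
  = -(271/357)    [1699 ≡ 271 mod 357]
  = -(357/271)    [QR: 357 ≡ 1 mod 4, sign kept]
  = -(86/271)    [357 ≡ 86 mod 271]
  = -(43/271)    [271 ≡ 7 mod 8 ⇒ (2/271) = +1]
  = (271/43)    [QR: both ≡ 3 mod 4, sign flips]
  = (13/43)    [271 ≡ 13 mod 43]
  = (43/13)    [QR: 13 ≡ 1 mod 4, sign kept]
  = (4/13)    [43 ≡ 4 mod 13]
  = (1/13)    [13 ≡ 5 mod 8 ⇒ (2/13)^2 = +1]
  = 1    [(1/13) = 1]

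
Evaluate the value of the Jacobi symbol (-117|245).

-1

Reduce the numerator: -117 ≡ 128 (mod 245), so (-117|245) = (128|245).
Factor out 2: 128 = 2^7. Since 245 ≡ 5 (mod 8), (2|245) = -1, and (2|245)^7 = -1. Now have -(1|245).
(1|245) = 1. Collecting the sign factors: -1.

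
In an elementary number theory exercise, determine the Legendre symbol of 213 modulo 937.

213 ≡ 1 (mod 4), so quadratic reciprocity gives (213|937) = (937|213). Reduce: 937 ≡ 85 (mod 213). Now have (85|213).
85 ≡ 1 (mod 4), so quadratic reciprocity gives (85|213) = (213|85). Reduce: 213 ≡ 43 (mod 85). Now have (43|85).
85 ≡ 1 (mod 4), so quadratic reciprocity gives (43|85) = (85|43). Reduce: 85 ≡ 42 (mod 43). Now have (42|43).
Factor out 2: 42 = 2·21. Since 43 ≡ 3 (mod 8), (2|43) = -1. Now have -(21|43).
21 ≡ 1 (mod 4), so quadratic reciprocity gives (21|43) = (43|21). Reduce: 43 ≡ 1 (mod 21). Now have -(1|21).
(1|21) = 1. Collecting the sign factors: -1.

-1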